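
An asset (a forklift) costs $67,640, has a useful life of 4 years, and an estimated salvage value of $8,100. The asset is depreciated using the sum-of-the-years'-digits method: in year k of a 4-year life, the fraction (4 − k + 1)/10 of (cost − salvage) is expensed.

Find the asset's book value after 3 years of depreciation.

$14,054

Depreciable base = $67,640 − $8,100 = $59,540.
Sum of the years' digits = 4+3+2+1 = 10.
Year 1: $59,540 × 4/10 = $23,816. Book value $43,824.
Year 2: $59,540 × 3/10 = $17,862. Book value $25,962.
Year 3: $59,540 × 2/10 = $11,908. Book value $14,054.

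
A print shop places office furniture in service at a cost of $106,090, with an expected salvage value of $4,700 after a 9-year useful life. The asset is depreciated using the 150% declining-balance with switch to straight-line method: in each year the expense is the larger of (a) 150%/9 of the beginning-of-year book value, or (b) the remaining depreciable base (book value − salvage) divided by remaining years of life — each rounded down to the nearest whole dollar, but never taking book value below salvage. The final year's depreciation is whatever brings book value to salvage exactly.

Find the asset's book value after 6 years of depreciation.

Depreciable base = $106,090 − $4,700 = $101,390.
Year 1: DB = ⌊$106,090 × 150%/9⌋ = $17,681; SL = ⌊$101,390/9⌋ = $11,265 → take DB $17,681. Book value $88,409.
Year 2: DB = ⌊$88,409 × 150%/9⌋ = $14,734; SL = ⌊$83,709/8⌋ = $10,463 → take DB $14,734. Book value $73,675.
Year 3: DB = ⌊$73,675 × 150%/9⌋ = $12,279; SL = ⌊$68,975/7⌋ = $9,853 → take DB $12,279. Book value $61,396.
Year 4: DB = ⌊$61,396 × 150%/9⌋ = $10,232; SL = ⌊$56,696/6⌋ = $9,449 → take DB $10,232. Book value $51,164.
Year 5: DB = ⌊$51,164 × 150%/9⌋ = $8,527; SL = ⌊$46,464/5⌋ = $9,292 → take SL $9,292. Book value $41,872.
Year 6: DB = ⌊$41,872 × 150%/9⌋ = $6,978; SL = ⌊$37,172/4⌋ = $9,293 → take SL $9,293. Book value $32,579.

$32,579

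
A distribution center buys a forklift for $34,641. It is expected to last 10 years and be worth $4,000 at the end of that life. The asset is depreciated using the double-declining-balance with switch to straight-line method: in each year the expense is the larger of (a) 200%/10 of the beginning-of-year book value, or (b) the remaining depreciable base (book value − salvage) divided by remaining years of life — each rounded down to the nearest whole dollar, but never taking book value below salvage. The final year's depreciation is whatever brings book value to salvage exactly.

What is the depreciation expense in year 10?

$651

Depreciable base = $34,641 − $4,000 = $30,641.
Year 1: DB = ⌊$34,641 × 200%/10⌋ = $6,928; SL = ⌊$30,641/10⌋ = $3,064 → take DB $6,928. Book value $27,713.
Year 2: DB = ⌊$27,713 × 200%/10⌋ = $5,542; SL = ⌊$23,713/9⌋ = $2,634 → take DB $5,542. Book value $22,171.
Year 3: DB = ⌊$22,171 × 200%/10⌋ = $4,434; SL = ⌊$18,171/8⌋ = $2,271 → take DB $4,434. Book value $17,737.
Year 4: DB = ⌊$17,737 × 200%/10⌋ = $3,547; SL = ⌊$13,737/7⌋ = $1,962 → take DB $3,547. Book value $14,190.
Year 5: DB = ⌊$14,190 × 200%/10⌋ = $2,838; SL = ⌊$10,190/6⌋ = $1,698 → take DB $2,838. Book value $11,352.
Year 6: DB = ⌊$11,352 × 200%/10⌋ = $2,270; SL = ⌊$7,352/5⌋ = $1,470 → take DB $2,270. Book value $9,082.
Year 7: DB = ⌊$9,082 × 200%/10⌋ = $1,816; SL = ⌊$5,082/4⌋ = $1,270 → take DB $1,816. Book value $7,266.
Year 8: DB = ⌊$7,266 × 200%/10⌋ = $1,453; SL = ⌊$3,266/3⌋ = $1,088 → take DB $1,453. Book value $5,813.
Year 9: DB = ⌊$5,813 × 200%/10⌋ = $1,162; SL = ⌊$1,813/2⌋ = $906 → take DB $1,162. Book value $4,651.
Year 10 (final): $4,651 − $4,000 = $651. Book value $4,000.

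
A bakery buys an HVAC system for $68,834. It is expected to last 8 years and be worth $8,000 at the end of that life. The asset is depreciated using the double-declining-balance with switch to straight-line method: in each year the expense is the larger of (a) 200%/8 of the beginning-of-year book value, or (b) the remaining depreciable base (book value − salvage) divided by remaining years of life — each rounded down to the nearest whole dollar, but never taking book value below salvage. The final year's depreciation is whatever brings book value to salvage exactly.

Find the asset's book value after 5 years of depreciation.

Depreciable base = $68,834 − $8,000 = $60,834.
Year 1: DB = ⌊$68,834 × 200%/8⌋ = $17,208; SL = ⌊$60,834/8⌋ = $7,604 → take DB $17,208. Book value $51,626.
Year 2: DB = ⌊$51,626 × 200%/8⌋ = $12,906; SL = ⌊$43,626/7⌋ = $6,232 → take DB $12,906. Book value $38,720.
Year 3: DB = ⌊$38,720 × 200%/8⌋ = $9,680; SL = ⌊$30,720/6⌋ = $5,120 → take DB $9,680. Book value $29,040.
Year 4: DB = ⌊$29,040 × 200%/8⌋ = $7,260; SL = ⌊$21,040/5⌋ = $4,208 → take DB $7,260. Book value $21,780.
Year 5: DB = ⌊$21,780 × 200%/8⌋ = $5,445; SL = ⌊$13,780/4⌋ = $3,445 → take DB $5,445. Book value $16,335.

$16,335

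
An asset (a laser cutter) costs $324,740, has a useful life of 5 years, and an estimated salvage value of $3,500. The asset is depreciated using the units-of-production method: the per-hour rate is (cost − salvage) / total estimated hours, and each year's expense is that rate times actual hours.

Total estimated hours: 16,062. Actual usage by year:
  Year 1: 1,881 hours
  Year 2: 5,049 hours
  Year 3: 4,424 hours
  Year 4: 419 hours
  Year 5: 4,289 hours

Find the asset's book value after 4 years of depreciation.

$89,280

Depreciable base = $324,740 − $3,500 = $321,240.
Rate = $321,240 / 16,062 hours = $20 per hour.
Year 1: 1,881 × $20 = $37,620. Book value $287,120.
Year 2: 5,049 × $20 = $100,980. Book value $186,140.
Year 3: 4,424 × $20 = $88,480. Book value $97,660.
Year 4: 419 × $20 = $8,380. Book value $89,280.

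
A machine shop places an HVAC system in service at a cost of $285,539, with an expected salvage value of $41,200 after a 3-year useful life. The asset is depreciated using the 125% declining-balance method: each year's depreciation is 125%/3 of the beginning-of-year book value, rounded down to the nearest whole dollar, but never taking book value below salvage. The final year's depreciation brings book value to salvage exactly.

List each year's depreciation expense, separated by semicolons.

$118,974; $69,402; $55,963

Depreciable base = $285,539 − $41,200 = $244,339.
Year 1: ⌊$285,539 × 125%/3⌋ = $118,974. Book value $166,565.
Year 2: ⌊$166,565 × 125%/3⌋ = $69,402. Book value $97,163.
Year 3 (final): $97,163 − $41,200 = $55,963. Book value $41,200.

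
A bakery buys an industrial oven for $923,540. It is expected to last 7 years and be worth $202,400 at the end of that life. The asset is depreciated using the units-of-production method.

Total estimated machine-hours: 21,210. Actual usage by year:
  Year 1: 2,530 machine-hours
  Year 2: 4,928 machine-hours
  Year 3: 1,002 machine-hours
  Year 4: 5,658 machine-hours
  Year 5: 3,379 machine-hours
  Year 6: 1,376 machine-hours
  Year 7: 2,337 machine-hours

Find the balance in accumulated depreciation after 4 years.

Depreciable base = $923,540 − $202,400 = $721,140.
Rate = $721,140 / 21,210 machine-hours = $34 per machine-hour.
Year 1: 2,530 × $34 = $86,020. Book value $837,520.
Year 2: 4,928 × $34 = $167,552. Book value $669,968.
Year 3: 1,002 × $34 = $34,068. Book value $635,900.
Year 4: 5,658 × $34 = $192,372. Book value $443,528.
Accumulated through year 4 = $923,540 − $443,528 = $480,012.

$480,012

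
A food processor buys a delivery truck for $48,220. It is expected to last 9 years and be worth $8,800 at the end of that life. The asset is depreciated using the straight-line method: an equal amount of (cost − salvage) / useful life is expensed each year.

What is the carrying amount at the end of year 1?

$43,840

Depreciable base = $48,220 − $8,800 = $39,420.
Annual expense = $39,420 / 9 = $4,380.
End of year 1: book value $43,840.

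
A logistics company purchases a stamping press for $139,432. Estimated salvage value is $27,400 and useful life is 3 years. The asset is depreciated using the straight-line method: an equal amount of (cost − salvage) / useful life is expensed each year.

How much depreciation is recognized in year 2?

$37,344

Depreciable base = $139,432 − $27,400 = $112,032.
Annual expense = $112,032 / 3 = $37,344.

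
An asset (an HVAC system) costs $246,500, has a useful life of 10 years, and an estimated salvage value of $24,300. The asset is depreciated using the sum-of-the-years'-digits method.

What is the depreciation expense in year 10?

Depreciable base = $246,500 − $24,300 = $222,200.
Sum of the years' digits = 10+9+8+7+6+5+4+3+2+1 = 55.
Year 1: $222,200 × 10/55 = $40,400. Book value $206,100.
Year 2: $222,200 × 9/55 = $36,360. Book value $169,740.
Year 3: $222,200 × 8/55 = $32,320. Book value $137,420.
Year 4: $222,200 × 7/55 = $28,280. Book value $109,140.
Year 5: $222,200 × 6/55 = $24,240. Book value $84,900.
Year 6: $222,200 × 5/55 = $20,200. Book value $64,700.
Year 7: $222,200 × 4/55 = $16,160. Book value $48,540.
Year 8: $222,200 × 3/55 = $12,120. Book value $36,420.
Year 9: $222,200 × 2/55 = $8,080. Book value $28,340.
Year 10: $222,200 × 1/55 = $4,040. Book value $24,300.

$4,040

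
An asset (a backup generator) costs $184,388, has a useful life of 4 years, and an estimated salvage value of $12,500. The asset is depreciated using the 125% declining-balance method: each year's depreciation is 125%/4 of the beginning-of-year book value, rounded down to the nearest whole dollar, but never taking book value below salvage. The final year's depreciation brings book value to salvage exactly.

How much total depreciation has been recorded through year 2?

Depreciable base = $184,388 − $12,500 = $171,888.
Year 1: ⌊$184,388 × 125%/4⌋ = $57,621. Book value $126,767.
Year 2: ⌊$126,767 × 125%/4⌋ = $39,614. Book value $87,153.
Accumulated through year 2 = $184,388 − $87,153 = $97,235.

$97,235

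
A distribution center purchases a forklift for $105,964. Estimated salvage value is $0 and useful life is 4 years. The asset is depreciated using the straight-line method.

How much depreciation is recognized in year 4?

Depreciable base = $105,964 − $0 = $105,964.
Annual expense = $105,964 / 4 = $26,491.

$26,491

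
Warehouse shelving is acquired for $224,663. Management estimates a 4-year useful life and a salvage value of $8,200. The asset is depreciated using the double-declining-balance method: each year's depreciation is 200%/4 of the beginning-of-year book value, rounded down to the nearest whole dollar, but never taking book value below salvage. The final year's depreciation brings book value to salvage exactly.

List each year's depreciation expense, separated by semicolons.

$112,331; $56,166; $28,083; $19,883

Depreciable base = $224,663 − $8,200 = $216,463.
Year 1: ⌊$224,663 × 200%/4⌋ = $112,331. Book value $112,332.
Year 2: ⌊$112,332 × 200%/4⌋ = $56,166. Book value $56,166.
Year 3: ⌊$56,166 × 200%/4⌋ = $28,083. Book value $28,083.
Year 4 (final): $28,083 − $8,200 = $19,883. Book value $8,200.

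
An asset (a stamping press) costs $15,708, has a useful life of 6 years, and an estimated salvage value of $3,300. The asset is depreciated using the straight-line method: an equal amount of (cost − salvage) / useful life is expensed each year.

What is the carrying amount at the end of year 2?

$11,572

Depreciable base = $15,708 − $3,300 = $12,408.
Annual expense = $12,408 / 6 = $2,068.
End of year 1: book value $13,640.
End of year 2: book value $11,572.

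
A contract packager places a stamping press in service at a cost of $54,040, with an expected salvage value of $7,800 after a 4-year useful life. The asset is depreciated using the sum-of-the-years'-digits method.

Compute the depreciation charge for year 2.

$13,872

Depreciable base = $54,040 − $7,800 = $46,240.
Sum of the years' digits = 4+3+2+1 = 10.
Year 1: $46,240 × 4/10 = $18,496. Book value $35,544.
Year 2: $46,240 × 3/10 = $13,872. Book value $21,672.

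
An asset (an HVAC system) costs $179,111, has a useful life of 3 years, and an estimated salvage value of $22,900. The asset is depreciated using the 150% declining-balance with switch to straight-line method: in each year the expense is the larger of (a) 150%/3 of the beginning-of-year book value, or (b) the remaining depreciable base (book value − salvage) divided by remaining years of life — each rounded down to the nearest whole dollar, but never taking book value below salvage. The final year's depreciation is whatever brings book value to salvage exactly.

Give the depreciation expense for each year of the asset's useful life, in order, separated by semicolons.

$89,555; $44,778; $21,878

Depreciable base = $179,111 − $22,900 = $156,211.
Year 1: DB = ⌊$179,111 × 150%/3⌋ = $89,555; SL = ⌊$156,211/3⌋ = $52,070 → take DB $89,555. Book value $89,556.
Year 2: DB = ⌊$89,556 × 150%/3⌋ = $44,778; SL = ⌊$66,656/2⌋ = $33,328 → take DB $44,778. Book value $44,778.
Year 3 (final): $44,778 − $22,900 = $21,878. Book value $22,900.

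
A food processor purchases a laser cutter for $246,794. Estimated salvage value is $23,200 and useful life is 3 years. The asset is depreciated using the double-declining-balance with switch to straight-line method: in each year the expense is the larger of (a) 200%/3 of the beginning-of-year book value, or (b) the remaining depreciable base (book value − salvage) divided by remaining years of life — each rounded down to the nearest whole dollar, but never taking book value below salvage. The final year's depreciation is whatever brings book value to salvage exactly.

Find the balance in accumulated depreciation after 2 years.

$219,372

Depreciable base = $246,794 − $23,200 = $223,594.
Year 1: DB = ⌊$246,794 × 200%/3⌋ = $164,529; SL = ⌊$223,594/3⌋ = $74,531 → take DB $164,529. Book value $82,265.
Year 2: DB = ⌊$82,265 × 200%/3⌋ = $54,843; SL = ⌊$59,065/2⌋ = $29,532 → take DB $54,843. Book value $27,422.
Accumulated through year 2 = $246,794 − $27,422 = $219,372.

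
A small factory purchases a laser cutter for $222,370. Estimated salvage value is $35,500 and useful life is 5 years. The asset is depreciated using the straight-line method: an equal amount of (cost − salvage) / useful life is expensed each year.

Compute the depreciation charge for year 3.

Depreciable base = $222,370 − $35,500 = $186,870.
Annual expense = $186,870 / 5 = $37,374.

$37,374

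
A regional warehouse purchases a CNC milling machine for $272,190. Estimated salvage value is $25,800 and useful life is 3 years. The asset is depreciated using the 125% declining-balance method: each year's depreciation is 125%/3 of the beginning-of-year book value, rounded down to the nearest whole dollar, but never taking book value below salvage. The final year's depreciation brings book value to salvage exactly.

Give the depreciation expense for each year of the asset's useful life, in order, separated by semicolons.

$113,412; $66,157; $66,821

Depreciable base = $272,190 − $25,800 = $246,390.
Year 1: ⌊$272,190 × 125%/3⌋ = $113,412. Book value $158,778.
Year 2: ⌊$158,778 × 125%/3⌋ = $66,157. Book value $92,621.
Year 3 (final): $92,621 − $25,800 = $66,821. Book value $25,800.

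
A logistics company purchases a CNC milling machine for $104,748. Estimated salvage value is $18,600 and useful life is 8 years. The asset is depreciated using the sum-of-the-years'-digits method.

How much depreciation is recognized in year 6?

Depreciable base = $104,748 − $18,600 = $86,148.
Sum of the years' digits = 8+7+6+5+4+3+2+1 = 36.
Year 1: $86,148 × 8/36 = $19,144. Book value $85,604.
Year 2: $86,148 × 7/36 = $16,751. Book value $68,853.
Year 3: $86,148 × 6/36 = $14,358. Book value $54,495.
Year 4: $86,148 × 5/36 = $11,965. Book value $42,530.
Year 5: $86,148 × 4/36 = $9,572. Book value $32,958.
Year 6: $86,148 × 3/36 = $7,179. Book value $25,779.

$7,179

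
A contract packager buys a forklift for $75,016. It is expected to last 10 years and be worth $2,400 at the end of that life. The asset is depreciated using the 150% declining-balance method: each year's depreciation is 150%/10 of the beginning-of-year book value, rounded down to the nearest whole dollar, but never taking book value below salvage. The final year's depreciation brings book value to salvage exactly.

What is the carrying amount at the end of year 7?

$24,050

Depreciable base = $75,016 − $2,400 = $72,616.
Year 1: ⌊$75,016 × 150%/10⌋ = $11,252. Book value $63,764.
Year 2: ⌊$63,764 × 150%/10⌋ = $9,564. Book value $54,200.
Year 3: ⌊$54,200 × 150%/10⌋ = $8,130. Book value $46,070.
Year 4: ⌊$46,070 × 150%/10⌋ = $6,910. Book value $39,160.
Year 5: ⌊$39,160 × 150%/10⌋ = $5,874. Book value $33,286.
Year 6: ⌊$33,286 × 150%/10⌋ = $4,992. Book value $28,294.
Year 7: ⌊$28,294 × 150%/10⌋ = $4,244. Book value $24,050.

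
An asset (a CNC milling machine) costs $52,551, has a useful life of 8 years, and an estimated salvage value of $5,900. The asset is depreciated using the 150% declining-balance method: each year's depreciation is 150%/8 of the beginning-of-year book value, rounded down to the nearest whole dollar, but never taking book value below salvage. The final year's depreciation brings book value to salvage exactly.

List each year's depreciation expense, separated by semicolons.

Depreciable base = $52,551 − $5,900 = $46,651.
Year 1: ⌊$52,551 × 150%/8⌋ = $9,853. Book value $42,698.
Year 2: ⌊$42,698 × 150%/8⌋ = $8,005. Book value $34,693.
Year 3: ⌊$34,693 × 150%/8⌋ = $6,504. Book value $28,189.
Year 4: ⌊$28,189 × 150%/8⌋ = $5,285. Book value $22,904.
Year 5: ⌊$22,904 × 150%/8⌋ = $4,294. Book value $18,610.
Year 6: ⌊$18,610 × 150%/8⌋ = $3,489. Book value $15,121.
Year 7: ⌊$15,121 × 150%/8⌋ = $2,835. Book value $12,286.
Year 8 (final): $12,286 − $5,900 = $6,386. Book value $5,900.

$9,853; $8,005; $6,504; $5,285; $4,294; $3,489; $2,835; $6,386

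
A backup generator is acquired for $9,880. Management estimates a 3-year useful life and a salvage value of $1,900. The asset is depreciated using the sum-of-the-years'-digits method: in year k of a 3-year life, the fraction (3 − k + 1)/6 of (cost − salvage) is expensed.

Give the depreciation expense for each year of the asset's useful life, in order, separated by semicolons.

Depreciable base = $9,880 − $1,900 = $7,980.
Sum of the years' digits = 3+2+1 = 6.
Year 1: $7,980 × 3/6 = $3,990. Book value $5,890.
Year 2: $7,980 × 2/6 = $2,660. Book value $3,230.
Year 3: $7,980 × 1/6 = $1,330. Book value $1,900.

$3,990; $2,660; $1,330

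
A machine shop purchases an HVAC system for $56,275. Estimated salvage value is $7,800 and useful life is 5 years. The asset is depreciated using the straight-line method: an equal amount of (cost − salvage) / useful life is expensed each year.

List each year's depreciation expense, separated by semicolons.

$9,695; $9,695; $9,695; $9,695; $9,695

Depreciable base = $56,275 − $7,800 = $48,475.
Annual expense = $48,475 / 5 = $9,695.
End of year 1: book value $46,580.
End of year 2: book value $36,885.
End of year 3: book value $27,190.
End of year 4: book value $17,495.
End of year 5: book value $7,800.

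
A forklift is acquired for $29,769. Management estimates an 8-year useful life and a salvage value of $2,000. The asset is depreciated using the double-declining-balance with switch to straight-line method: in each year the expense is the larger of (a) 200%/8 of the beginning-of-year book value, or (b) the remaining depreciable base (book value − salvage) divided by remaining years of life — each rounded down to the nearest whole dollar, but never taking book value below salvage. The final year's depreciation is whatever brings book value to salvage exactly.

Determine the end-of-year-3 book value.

Depreciable base = $29,769 − $2,000 = $27,769.
Year 1: DB = ⌊$29,769 × 200%/8⌋ = $7,442; SL = ⌊$27,769/8⌋ = $3,471 → take DB $7,442. Book value $22,327.
Year 2: DB = ⌊$22,327 × 200%/8⌋ = $5,581; SL = ⌊$20,327/7⌋ = $2,903 → take DB $5,581. Book value $16,746.
Year 3: DB = ⌊$16,746 × 200%/8⌋ = $4,186; SL = ⌊$14,746/6⌋ = $2,457 → take DB $4,186. Book value $12,560.

$12,560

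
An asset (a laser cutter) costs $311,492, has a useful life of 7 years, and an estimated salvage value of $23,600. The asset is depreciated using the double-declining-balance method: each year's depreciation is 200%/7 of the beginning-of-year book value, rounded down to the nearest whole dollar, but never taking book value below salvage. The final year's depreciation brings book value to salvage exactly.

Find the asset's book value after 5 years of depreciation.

$57,918

Depreciable base = $311,492 − $23,600 = $287,892.
Year 1: ⌊$311,492 × 200%/7⌋ = $88,997. Book value $222,495.
Year 2: ⌊$222,495 × 200%/7⌋ = $63,570. Book value $158,925.
Year 3: ⌊$158,925 × 200%/7⌋ = $45,407. Book value $113,518.
Year 4: ⌊$113,518 × 200%/7⌋ = $32,433. Book value $81,085.
Year 5: ⌊$81,085 × 200%/7⌋ = $23,167. Book value $57,918.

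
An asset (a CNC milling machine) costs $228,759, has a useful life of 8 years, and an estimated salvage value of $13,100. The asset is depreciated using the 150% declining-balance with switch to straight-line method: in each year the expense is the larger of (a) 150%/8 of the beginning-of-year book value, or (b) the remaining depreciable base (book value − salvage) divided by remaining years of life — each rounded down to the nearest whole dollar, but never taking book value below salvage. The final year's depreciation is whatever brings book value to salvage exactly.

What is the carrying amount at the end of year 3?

$122,702

Depreciable base = $228,759 − $13,100 = $215,659.
Year 1: DB = ⌊$228,759 × 150%/8⌋ = $42,892; SL = ⌊$215,659/8⌋ = $26,957 → take DB $42,892. Book value $185,867.
Year 2: DB = ⌊$185,867 × 150%/8⌋ = $34,850; SL = ⌊$172,767/7⌋ = $24,681 → take DB $34,850. Book value $151,017.
Year 3: DB = ⌊$151,017 × 150%/8⌋ = $28,315; SL = ⌊$137,917/6⌋ = $22,986 → take DB $28,315. Book value $122,702.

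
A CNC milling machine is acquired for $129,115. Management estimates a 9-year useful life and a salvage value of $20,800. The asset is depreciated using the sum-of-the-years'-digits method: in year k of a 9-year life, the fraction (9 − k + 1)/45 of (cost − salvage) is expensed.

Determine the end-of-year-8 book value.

$23,207

Depreciable base = $129,115 − $20,800 = $108,315.
Sum of the years' digits = 9+8+7+6+5+4+3+2+1 = 45.
Year 1: $108,315 × 9/45 = $21,663. Book value $107,452.
Year 2: $108,315 × 8/45 = $19,256. Book value $88,196.
Year 3: $108,315 × 7/45 = $16,849. Book value $71,347.
Year 4: $108,315 × 6/45 = $14,442. Book value $56,905.
Year 5: $108,315 × 5/45 = $12,035. Book value $44,870.
Year 6: $108,315 × 4/45 = $9,628. Book value $35,242.
Year 7: $108,315 × 3/45 = $7,221. Book value $28,021.
Year 8: $108,315 × 2/45 = $4,814. Book value $23,207.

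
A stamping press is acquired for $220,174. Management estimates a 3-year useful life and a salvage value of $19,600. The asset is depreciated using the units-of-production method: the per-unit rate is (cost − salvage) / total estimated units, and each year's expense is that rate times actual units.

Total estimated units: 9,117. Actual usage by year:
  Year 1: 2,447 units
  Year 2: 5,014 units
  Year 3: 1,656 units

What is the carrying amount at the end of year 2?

Depreciable base = $220,174 − $19,600 = $200,574.
Rate = $200,574 / 9,117 units = $22 per unit.
Year 1: 2,447 × $22 = $53,834. Book value $166,340.
Year 2: 5,014 × $22 = $110,308. Book value $56,032.

$56,032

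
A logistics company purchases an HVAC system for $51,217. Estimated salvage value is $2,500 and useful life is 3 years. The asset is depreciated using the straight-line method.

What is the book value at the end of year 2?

$18,739

Depreciable base = $51,217 − $2,500 = $48,717.
Annual expense = $48,717 / 3 = $16,239.
End of year 1: book value $34,978.
End of year 2: book value $18,739.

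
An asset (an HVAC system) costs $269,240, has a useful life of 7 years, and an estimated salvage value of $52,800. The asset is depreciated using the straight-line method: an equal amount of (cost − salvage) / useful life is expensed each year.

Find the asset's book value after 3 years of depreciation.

$176,480

Depreciable base = $269,240 − $52,800 = $216,440.
Annual expense = $216,440 / 7 = $30,920.
End of year 1: book value $238,320.
End of year 2: book value $207,400.
End of year 3: book value $176,480.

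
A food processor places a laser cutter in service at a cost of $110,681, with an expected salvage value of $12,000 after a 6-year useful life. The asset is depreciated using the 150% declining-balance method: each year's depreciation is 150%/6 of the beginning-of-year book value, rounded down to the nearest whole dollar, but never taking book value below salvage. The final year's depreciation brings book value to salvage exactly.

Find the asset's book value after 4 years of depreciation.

$35,022

Depreciable base = $110,681 − $12,000 = $98,681.
Year 1: ⌊$110,681 × 150%/6⌋ = $27,670. Book value $83,011.
Year 2: ⌊$83,011 × 150%/6⌋ = $20,752. Book value $62,259.
Year 3: ⌊$62,259 × 150%/6⌋ = $15,564. Book value $46,695.
Year 4: ⌊$46,695 × 150%/6⌋ = $11,673. Book value $35,022.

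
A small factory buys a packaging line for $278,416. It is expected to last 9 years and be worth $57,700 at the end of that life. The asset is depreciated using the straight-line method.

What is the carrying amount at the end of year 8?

$82,224

Depreciable base = $278,416 − $57,700 = $220,716.
Annual expense = $220,716 / 9 = $24,524.
End of year 1: book value $253,892.
End of year 2: book value $229,368.
End of year 3: book value $204,844.
End of year 4: book value $180,320.
End of year 5: book value $155,796.
End of year 6: book value $131,272.
End of year 7: book value $106,748.
End of year 8: book value $82,224.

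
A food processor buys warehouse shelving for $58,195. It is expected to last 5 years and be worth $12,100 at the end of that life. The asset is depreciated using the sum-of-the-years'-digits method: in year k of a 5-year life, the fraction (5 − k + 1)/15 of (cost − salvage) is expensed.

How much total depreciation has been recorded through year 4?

Depreciable base = $58,195 − $12,100 = $46,095.
Sum of the years' digits = 5+4+3+2+1 = 15.
Year 1: $46,095 × 5/15 = $15,365. Book value $42,830.
Year 2: $46,095 × 4/15 = $12,292. Book value $30,538.
Year 3: $46,095 × 3/15 = $9,219. Book value $21,319.
Year 4: $46,095 × 2/15 = $6,146. Book value $15,173.
Accumulated through year 4 = $58,195 − $15,173 = $43,022.

$43,022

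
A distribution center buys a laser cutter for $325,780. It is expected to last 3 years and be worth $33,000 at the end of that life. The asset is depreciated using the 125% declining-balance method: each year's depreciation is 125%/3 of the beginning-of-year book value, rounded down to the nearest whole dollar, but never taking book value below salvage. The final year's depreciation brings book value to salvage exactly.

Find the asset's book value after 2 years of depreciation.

$110,857

Depreciable base = $325,780 − $33,000 = $292,780.
Year 1: ⌊$325,780 × 125%/3⌋ = $135,741. Book value $190,039.
Year 2: ⌊$190,039 × 125%/3⌋ = $79,182. Book value $110,857.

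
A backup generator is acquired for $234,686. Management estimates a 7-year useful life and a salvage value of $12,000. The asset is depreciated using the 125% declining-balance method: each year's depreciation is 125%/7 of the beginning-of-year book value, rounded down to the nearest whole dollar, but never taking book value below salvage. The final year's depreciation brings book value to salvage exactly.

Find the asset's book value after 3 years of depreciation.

Depreciable base = $234,686 − $12,000 = $222,686.
Year 1: ⌊$234,686 × 125%/7⌋ = $41,908. Book value $192,778.
Year 2: ⌊$192,778 × 125%/7⌋ = $34,424. Book value $158,354.
Year 3: ⌊$158,354 × 125%/7⌋ = $28,277. Book value $130,077.

$130,077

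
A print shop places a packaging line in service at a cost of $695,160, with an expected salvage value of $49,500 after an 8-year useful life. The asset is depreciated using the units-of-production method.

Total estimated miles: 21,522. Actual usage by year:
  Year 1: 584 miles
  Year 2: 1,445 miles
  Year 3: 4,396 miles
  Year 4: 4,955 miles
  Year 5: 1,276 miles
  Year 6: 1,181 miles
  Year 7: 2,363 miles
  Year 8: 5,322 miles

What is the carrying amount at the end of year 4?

$353,760

Depreciable base = $695,160 − $49,500 = $645,660.
Rate = $645,660 / 21,522 miles = $30 per mile.
Year 1: 584 × $30 = $17,520. Book value $677,640.
Year 2: 1,445 × $30 = $43,350. Book value $634,290.
Year 3: 4,396 × $30 = $131,880. Book value $502,410.
Year 4: 4,955 × $30 = $148,650. Book value $353,760.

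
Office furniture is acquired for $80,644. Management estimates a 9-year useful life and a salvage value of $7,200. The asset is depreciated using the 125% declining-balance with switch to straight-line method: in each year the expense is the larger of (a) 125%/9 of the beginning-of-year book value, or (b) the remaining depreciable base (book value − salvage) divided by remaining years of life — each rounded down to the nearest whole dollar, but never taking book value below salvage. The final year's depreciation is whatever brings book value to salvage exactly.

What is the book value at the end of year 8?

$14,583

Depreciable base = $80,644 − $7,200 = $73,444.
Year 1: DB = ⌊$80,644 × 125%/9⌋ = $11,200; SL = ⌊$73,444/9⌋ = $8,160 → take DB $11,200. Book value $69,444.
Year 2: DB = ⌊$69,444 × 125%/9⌋ = $9,645; SL = ⌊$62,244/8⌋ = $7,780 → take DB $9,645. Book value $59,799.
Year 3: DB = ⌊$59,799 × 125%/9⌋ = $8,305; SL = ⌊$52,599/7⌋ = $7,514 → take DB $8,305. Book value $51,494.
Year 4: DB = ⌊$51,494 × 125%/9⌋ = $7,151; SL = ⌊$44,294/6⌋ = $7,382 → take SL $7,382. Book value $44,112.
Year 5: DB = ⌊$44,112 × 125%/9⌋ = $6,126; SL = ⌊$36,912/5⌋ = $7,382 → take SL $7,382. Book value $36,730.
Year 6: DB = ⌊$36,730 × 125%/9⌋ = $5,101; SL = ⌊$29,530/4⌋ = $7,382 → take SL $7,382. Book value $29,348.
Year 7: DB = ⌊$29,348 × 125%/9⌋ = $4,076; SL = ⌊$22,148/3⌋ = $7,382 → take SL $7,382. Book value $21,966.
Year 8: DB = ⌊$21,966 × 125%/9⌋ = $3,050; SL = ⌊$14,766/2⌋ = $7,383 → take SL $7,383. Book value $14,583.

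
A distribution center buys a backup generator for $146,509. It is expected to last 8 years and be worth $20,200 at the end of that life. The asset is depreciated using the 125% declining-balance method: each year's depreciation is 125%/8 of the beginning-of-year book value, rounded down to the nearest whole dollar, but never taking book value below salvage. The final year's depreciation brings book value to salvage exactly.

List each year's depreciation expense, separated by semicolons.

$22,892; $19,315; $16,297; $13,750; $11,602; $9,789; $8,260; $24,404

Depreciable base = $146,509 − $20,200 = $126,309.
Year 1: ⌊$146,509 × 125%/8⌋ = $22,892. Book value $123,617.
Year 2: ⌊$123,617 × 125%/8⌋ = $19,315. Book value $104,302.
Year 3: ⌊$104,302 × 125%/8⌋ = $16,297. Book value $88,005.
Year 4: ⌊$88,005 × 125%/8⌋ = $13,750. Book value $74,255.
Year 5: ⌊$74,255 × 125%/8⌋ = $11,602. Book value $62,653.
Year 6: ⌊$62,653 × 125%/8⌋ = $9,789. Book value $52,864.
Year 7: ⌊$52,864 × 125%/8⌋ = $8,260. Book value $44,604.
Year 8 (final): $44,604 − $20,200 = $24,404. Book value $20,200.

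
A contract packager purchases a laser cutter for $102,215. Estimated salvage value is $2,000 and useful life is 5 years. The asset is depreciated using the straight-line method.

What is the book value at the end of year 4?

Depreciable base = $102,215 − $2,000 = $100,215.
Annual expense = $100,215 / 5 = $20,043.
End of year 1: book value $82,172.
End of year 2: book value $62,129.
End of year 3: book value $42,086.
End of year 4: book value $22,043.

$22,043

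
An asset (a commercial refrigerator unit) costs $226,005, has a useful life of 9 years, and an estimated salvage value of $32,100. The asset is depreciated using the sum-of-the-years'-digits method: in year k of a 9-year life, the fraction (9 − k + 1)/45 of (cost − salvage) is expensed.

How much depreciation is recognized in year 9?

$4,309

Depreciable base = $226,005 − $32,100 = $193,905.
Sum of the years' digits = 9+8+7+6+5+4+3+2+1 = 45.
Year 1: $193,905 × 9/45 = $38,781. Book value $187,224.
Year 2: $193,905 × 8/45 = $34,472. Book value $152,752.
Year 3: $193,905 × 7/45 = $30,163. Book value $122,589.
Year 4: $193,905 × 6/45 = $25,854. Book value $96,735.
Year 5: $193,905 × 5/45 = $21,545. Book value $75,190.
Year 6: $193,905 × 4/45 = $17,236. Book value $57,954.
Year 7: $193,905 × 3/45 = $12,927. Book value $45,027.
Year 8: $193,905 × 2/45 = $8,618. Book value $36,409.
Year 9: $193,905 × 1/45 = $4,309. Book value $32,100.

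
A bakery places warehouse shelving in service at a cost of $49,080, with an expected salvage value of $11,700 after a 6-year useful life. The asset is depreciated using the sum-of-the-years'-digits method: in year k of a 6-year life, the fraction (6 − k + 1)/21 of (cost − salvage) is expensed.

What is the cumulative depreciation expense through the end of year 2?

$19,580

Depreciable base = $49,080 − $11,700 = $37,380.
Sum of the years' digits = 6+5+4+3+2+1 = 21.
Year 1: $37,380 × 6/21 = $10,680. Book value $38,400.
Year 2: $37,380 × 5/21 = $8,900. Book value $29,500.
Accumulated through year 2 = $49,080 − $29,500 = $19,580.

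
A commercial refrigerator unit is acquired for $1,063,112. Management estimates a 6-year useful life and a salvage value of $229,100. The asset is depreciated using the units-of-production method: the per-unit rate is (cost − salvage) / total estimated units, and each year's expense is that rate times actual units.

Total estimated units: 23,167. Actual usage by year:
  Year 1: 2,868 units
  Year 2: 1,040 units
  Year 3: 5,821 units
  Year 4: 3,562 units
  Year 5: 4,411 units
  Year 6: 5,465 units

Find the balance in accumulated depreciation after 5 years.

Depreciable base = $1,063,112 − $229,100 = $834,012.
Rate = $834,012 / 23,167 units = $36 per unit.
Year 1: 2,868 × $36 = $103,248. Book value $959,864.
Year 2: 1,040 × $36 = $37,440. Book value $922,424.
Year 3: 5,821 × $36 = $209,556. Book value $712,868.
Year 4: 3,562 × $36 = $128,232. Book value $584,636.
Year 5: 4,411 × $36 = $158,796. Book value $425,840.
Accumulated through year 5 = $1,063,112 − $425,840 = $637,272.

$637,272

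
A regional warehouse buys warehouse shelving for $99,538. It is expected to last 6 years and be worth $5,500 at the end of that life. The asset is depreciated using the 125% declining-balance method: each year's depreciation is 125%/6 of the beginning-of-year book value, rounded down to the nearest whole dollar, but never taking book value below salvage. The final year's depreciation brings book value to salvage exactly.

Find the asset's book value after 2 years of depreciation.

$62,385

Depreciable base = $99,538 − $5,500 = $94,038.
Year 1: ⌊$99,538 × 125%/6⌋ = $20,737. Book value $78,801.
Year 2: ⌊$78,801 × 125%/6⌋ = $16,416. Book value $62,385.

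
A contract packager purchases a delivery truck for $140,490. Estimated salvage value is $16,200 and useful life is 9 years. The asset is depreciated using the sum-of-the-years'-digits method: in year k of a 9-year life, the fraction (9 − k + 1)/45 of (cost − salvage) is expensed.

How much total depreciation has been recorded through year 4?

$82,860

Depreciable base = $140,490 − $16,200 = $124,290.
Sum of the years' digits = 9+8+7+6+5+4+3+2+1 = 45.
Year 1: $124,290 × 9/45 = $24,858. Book value $115,632.
Year 2: $124,290 × 8/45 = $22,096. Book value $93,536.
Year 3: $124,290 × 7/45 = $19,334. Book value $74,202.
Year 4: $124,290 × 6/45 = $16,572. Book value $57,630.
Accumulated through year 4 = $140,490 − $57,630 = $82,860.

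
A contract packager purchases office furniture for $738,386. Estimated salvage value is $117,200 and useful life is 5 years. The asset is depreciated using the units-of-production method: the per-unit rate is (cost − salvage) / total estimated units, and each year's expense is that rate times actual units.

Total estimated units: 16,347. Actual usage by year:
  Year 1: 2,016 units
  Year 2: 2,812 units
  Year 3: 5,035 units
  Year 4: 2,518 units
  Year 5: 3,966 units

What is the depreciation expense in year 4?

Depreciable base = $738,386 − $117,200 = $621,186.
Rate = $621,186 / 16,347 units = $38 per unit.
Year 1: 2,016 × $38 = $76,608. Book value $661,778.
Year 2: 2,812 × $38 = $106,856. Book value $554,922.
Year 3: 5,035 × $38 = $191,330. Book value $363,592.
Year 4: 2,518 × $38 = $95,684. Book value $267,908.

$95,684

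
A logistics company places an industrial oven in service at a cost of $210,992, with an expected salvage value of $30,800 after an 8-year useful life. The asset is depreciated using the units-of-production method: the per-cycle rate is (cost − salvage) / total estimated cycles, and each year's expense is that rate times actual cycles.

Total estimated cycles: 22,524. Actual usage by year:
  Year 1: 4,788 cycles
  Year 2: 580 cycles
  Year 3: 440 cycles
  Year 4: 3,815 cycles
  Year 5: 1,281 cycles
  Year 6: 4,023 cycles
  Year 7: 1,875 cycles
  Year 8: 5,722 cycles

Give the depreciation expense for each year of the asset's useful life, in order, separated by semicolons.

Depreciable base = $210,992 − $30,800 = $180,192.
Rate = $180,192 / 22,524 cycles = $8 per cycle.
Year 1: 4,788 × $8 = $38,304. Book value $172,688.
Year 2: 580 × $8 = $4,640. Book value $168,048.
Year 3: 440 × $8 = $3,520. Book value $164,528.
Year 4: 3,815 × $8 = $30,520. Book value $134,008.
Year 5: 1,281 × $8 = $10,248. Book value $123,760.
Year 6: 4,023 × $8 = $32,184. Book value $91,576.
Year 7: 1,875 × $8 = $15,000. Book value $76,576.
Year 8: 5,722 × $8 = $45,776. Book value $30,800.

$38,304; $4,640; $3,520; $30,520; $10,248; $32,184; $15,000; $45,776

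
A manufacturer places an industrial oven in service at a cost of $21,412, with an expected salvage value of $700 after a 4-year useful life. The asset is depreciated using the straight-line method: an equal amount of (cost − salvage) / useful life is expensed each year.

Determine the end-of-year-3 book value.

Depreciable base = $21,412 − $700 = $20,712.
Annual expense = $20,712 / 4 = $5,178.
End of year 1: book value $16,234.
End of year 2: book value $11,056.
End of year 3: book value $5,878.

$5,878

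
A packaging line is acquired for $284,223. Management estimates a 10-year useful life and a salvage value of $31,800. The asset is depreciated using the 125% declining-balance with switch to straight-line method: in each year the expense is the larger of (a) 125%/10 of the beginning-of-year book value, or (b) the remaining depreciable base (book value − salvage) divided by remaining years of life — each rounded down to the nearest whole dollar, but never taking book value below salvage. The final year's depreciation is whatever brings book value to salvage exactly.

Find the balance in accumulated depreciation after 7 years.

Depreciable base = $284,223 − $31,800 = $252,423.
Year 1: DB = ⌊$284,223 × 125%/10⌋ = $35,527; SL = ⌊$252,423/10⌋ = $25,242 → take DB $35,527. Book value $248,696.
Year 2: DB = ⌊$248,696 × 125%/10⌋ = $31,087; SL = ⌊$216,896/9⌋ = $24,099 → take DB $31,087. Book value $217,609.
Year 3: DB = ⌊$217,609 × 125%/10⌋ = $27,201; SL = ⌊$185,809/8⌋ = $23,226 → take DB $27,201. Book value $190,408.
Year 4: DB = ⌊$190,408 × 125%/10⌋ = $23,801; SL = ⌊$158,608/7⌋ = $22,658 → take DB $23,801. Book value $166,607.
Year 5: DB = ⌊$166,607 × 125%/10⌋ = $20,825; SL = ⌊$134,807/6⌋ = $22,467 → take SL $22,467. Book value $144,140.
Year 6: DB = ⌊$144,140 × 125%/10⌋ = $18,017; SL = ⌊$112,340/5⌋ = $22,468 → take SL $22,468. Book value $121,672.
Year 7: DB = ⌊$121,672 × 125%/10⌋ = $15,209; SL = ⌊$89,872/4⌋ = $22,468 → take SL $22,468. Book value $99,204.
Accumulated through year 7 = $284,223 − $99,204 = $185,019.

$185,019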